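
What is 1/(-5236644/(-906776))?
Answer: 226694/1309161 ≈ 0.17316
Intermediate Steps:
1/(-5236644/(-906776)) = 1/(-5236644*(-1/906776)) = 1/(1309161/226694) = 226694/1309161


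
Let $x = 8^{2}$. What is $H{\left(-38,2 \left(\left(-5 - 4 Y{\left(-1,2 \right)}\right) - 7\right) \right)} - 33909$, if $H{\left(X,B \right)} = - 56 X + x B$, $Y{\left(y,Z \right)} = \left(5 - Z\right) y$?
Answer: $-31781$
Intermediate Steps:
$x = 64$
$Y{\left(y,Z \right)} = y \left(5 - Z\right)$
$H{\left(X,B \right)} = - 56 X + 64 B$
$H{\left(-38,2 \left(\left(-5 - 4 Y{\left(-1,2 \right)}\right) - 7\right) \right)} - 33909 = \left(\left(-56\right) \left(-38\right) + 64 \cdot 2 \left(\left(-5 - 4 \left(- (5 - 2)\right)\right) - 7\right)\right) - 33909 = \left(2128 + 64 \cdot 2 \left(\left(-5 - 4 \left(- (5 - 2)\right)\right) - 7\right)\right) - 33909 = \left(2128 + 64 \cdot 2 \left(\left(-5 - 4 \left(\left(-1\right) 3\right)\right) - 7\right)\right) - 33909 = \left(2128 + 64 \cdot 2 \left(\left(-5 - -12\right) - 7\right)\right) - 33909 = \left(2128 + 64 \cdot 2 \left(\left(-5 + 12\right) - 7\right)\right) - 33909 = \left(2128 + 64 \cdot 2 \left(7 - 7\right)\right) - 33909 = \left(2128 + 64 \cdot 2 \cdot 0\right) - 33909 = \left(2128 + 64 \cdot 0\right) - 33909 = \left(2128 + 0\right) - 33909 = 2128 - 33909 = -31781$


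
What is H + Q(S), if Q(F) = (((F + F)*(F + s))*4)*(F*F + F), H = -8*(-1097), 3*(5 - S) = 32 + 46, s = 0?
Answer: 1490536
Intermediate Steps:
S = -21 (S = 5 - (32 + 46)/3 = 5 - ⅓*78 = 5 - 26 = -21)
H = 8776
Q(F) = 8*F²*(F + F²) (Q(F) = (((F + F)*(F + 0))*4)*(F*F + F) = (((2*F)*F)*4)*(F² + F) = ((2*F²)*4)*(F + F²) = (8*F²)*(F + F²) = 8*F²*(F + F²))
H + Q(S) = 8776 + 8*(-21)³*(1 - 21) = 8776 + 8*(-9261)*(-20) = 8776 + 1481760 = 1490536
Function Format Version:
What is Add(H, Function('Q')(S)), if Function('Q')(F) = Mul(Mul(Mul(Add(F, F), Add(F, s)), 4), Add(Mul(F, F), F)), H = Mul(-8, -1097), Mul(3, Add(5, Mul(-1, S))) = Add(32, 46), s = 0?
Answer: 1490536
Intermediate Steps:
S = -21 (S = Add(5, Mul(Rational(-1, 3), Add(32, 46))) = Add(5, Mul(Rational(-1, 3), 78)) = Add(5, -26) = -21)
H = 8776
Function('Q')(F) = Mul(8, Pow(F, 2), Add(F, Pow(F, 2))) (Function('Q')(F) = Mul(Mul(Mul(Add(F, F), Add(F, 0)), 4), Add(Mul(F, F), F)) = Mul(Mul(Mul(Mul(2, F), F), 4), Add(Pow(F, 2), F)) = Mul(Mul(Mul(2, Pow(F, 2)), 4), Add(F, Pow(F, 2))) = Mul(Mul(8, Pow(F, 2)), Add(F, Pow(F, 2))) = Mul(8, Pow(F, 2), Add(F, Pow(F, 2))))
Add(H, Function('Q')(S)) = Add(8776, Mul(8, Pow(-21, 3), Add(1, -21))) = Add(8776, Mul(8, -9261, -20)) = Add(8776, 1481760) = 1490536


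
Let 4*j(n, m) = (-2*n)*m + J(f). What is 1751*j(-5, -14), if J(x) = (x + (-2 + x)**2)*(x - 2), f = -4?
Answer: -145333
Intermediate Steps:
J(x) = (-2 + x)*(x + (-2 + x)**2) (J(x) = (x + (-2 + x)**2)*(-2 + x) = (-2 + x)*(x + (-2 + x)**2))
j(n, m) = -48 - m*n/2 (j(n, m) = ((-2*n)*m + (-8 + (-4)**3 - 5*(-4)**2 + 10*(-4)))/4 = (-2*m*n + (-8 - 64 - 5*16 - 40))/4 = (-2*m*n + (-8 - 64 - 80 - 40))/4 = (-2*m*n - 192)/4 = (-192 - 2*m*n)/4 = -48 - m*n/2)
1751*j(-5, -14) = 1751*(-48 - 1/2*(-14)*(-5)) = 1751*(-48 - 35) = 1751*(-83) = -145333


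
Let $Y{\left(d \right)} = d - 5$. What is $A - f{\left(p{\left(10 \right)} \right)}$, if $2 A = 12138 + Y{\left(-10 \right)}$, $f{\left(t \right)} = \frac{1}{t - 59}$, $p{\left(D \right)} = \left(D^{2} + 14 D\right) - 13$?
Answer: $\frac{1018331}{168} \approx 6061.5$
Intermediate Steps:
$Y{\left(d \right)} = -5 + d$ ($Y{\left(d \right)} = d - 5 = -5 + d$)
$p{\left(D \right)} = -13 + D^{2} + 14 D$
$f{\left(t \right)} = \frac{1}{-59 + t}$
$A = \frac{12123}{2}$ ($A = \frac{12138 - 15}{2} = \frac{1}{2} \cdot 12123 = \frac{12123}{2} \approx 6061.5$)
$A - f{\left(p{\left(10 \right)} \right)} = \frac{12123}{2} - \frac{1}{-59 + \left(-13 + 10^{2} + 14 \cdot 10\right)} = \frac{12123}{2} - \frac{1}{-59 + \left(-13 + 100 + 140\right)} = \frac{12123}{2} - \frac{1}{-59 + 227} = \frac{12123}{2} - \frac{1}{168} = \frac{1018331}{168}$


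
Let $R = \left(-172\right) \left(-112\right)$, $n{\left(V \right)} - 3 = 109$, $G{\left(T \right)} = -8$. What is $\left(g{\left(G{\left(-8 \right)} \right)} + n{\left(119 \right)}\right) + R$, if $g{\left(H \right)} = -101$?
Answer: $19275$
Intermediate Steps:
$n{\left(V \right)} = 112$ ($n{\left(V \right)} = 3 + 109 = 112$)
$R = 19264$
$\left(g{\left(G{\left(-8 \right)} \right)} + n{\left(119 \right)}\right) + R = \left(-101 + 112\right) + 19264 = 11 + 19264 = 19275$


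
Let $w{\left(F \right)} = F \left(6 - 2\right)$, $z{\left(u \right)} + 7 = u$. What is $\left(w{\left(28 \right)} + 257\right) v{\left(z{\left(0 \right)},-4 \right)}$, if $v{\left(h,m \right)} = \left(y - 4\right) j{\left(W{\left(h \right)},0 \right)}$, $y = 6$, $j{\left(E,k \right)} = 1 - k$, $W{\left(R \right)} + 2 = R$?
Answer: $738$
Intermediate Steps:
$z{\left(u \right)} = -7 + u$
$W{\left(R \right)} = -2 + R$
$w{\left(F \right)} = 4 F$ ($w{\left(F \right)} = F 4 = 4 F$)
$v{\left(h,m \right)} = 2$ ($v{\left(h,m \right)} = \left(6 - 4\right) \left(1 - 0\right) = 2 \left(1 + 0\right) = 2 \cdot 1 = 2$)
$\left(w{\left(28 \right)} + 257\right) v{\left(z{\left(0 \right)},-4 \right)} = \left(4 \cdot 28 + 257\right) 2 = \left(112 + 257\right) 2 = 369 \cdot 2 = 738$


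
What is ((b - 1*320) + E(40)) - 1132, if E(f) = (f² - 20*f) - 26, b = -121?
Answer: -799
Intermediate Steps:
E(f) = -26 + f² - 20*f
((b - 1*320) + E(40)) - 1132 = ((-121 - 1*320) + (-26 + 40² - 20*40)) - 1132 = ((-121 - 320) + (-26 + 1600 - 800)) - 1132 = (-441 + 774) - 1132 = 333 - 1132 = -799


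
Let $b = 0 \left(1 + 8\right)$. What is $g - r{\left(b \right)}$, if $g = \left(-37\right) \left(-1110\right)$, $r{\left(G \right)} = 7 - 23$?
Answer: $41086$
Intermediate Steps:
$b = 0$ ($b = 0 \cdot 9 = 0$)
$r{\left(G \right)} = -16$
$g = 41070$
$g - r{\left(b \right)} = 41070 - -16 = 41070 + 16 = 41086$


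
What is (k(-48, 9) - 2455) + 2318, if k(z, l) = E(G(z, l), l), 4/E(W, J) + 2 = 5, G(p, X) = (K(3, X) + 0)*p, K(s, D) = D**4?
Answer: -407/3 ≈ -135.67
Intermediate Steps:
G(p, X) = p*X**4 (G(p, X) = (X**4 + 0)*p = X**4*p = p*X**4)
E(W, J) = 4/3 (E(W, J) = 4/(-2 + 5) = 4/3)
k(z, l) = 4/3
(k(-48, 9) - 2455) + 2318 = (4/3 - 2455) + 2318 = -7361/3 + 2318 = -407/3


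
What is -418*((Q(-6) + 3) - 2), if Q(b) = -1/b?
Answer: -1463/3 ≈ -487.67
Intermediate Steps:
-418*((Q(-6) + 3) - 2) = -418*((-1/(-6) + 3) - 2) = -418*((-1*(-⅙) + 3) - 2) = -418*((⅙ + 3) - 2) = -418*(19/6 - 2) = -418*7/6 = -1463/3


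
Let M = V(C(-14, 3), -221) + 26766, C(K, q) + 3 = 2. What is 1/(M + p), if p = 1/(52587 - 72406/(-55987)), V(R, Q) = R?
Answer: 2944260775/78803139698862 ≈ 3.7362e-5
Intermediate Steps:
C(K, q) = -1 (C(K, q) = -3 + 2 = -1)
p = 55987/2944260775 (p = 1/(52587 - 72406*(-1/55987)) = 1/(52587 + 72406/55987) = 1/(2944260775/55987) = 55987/2944260775 ≈ 1.9016e-5)
M = 26765 (M = -1 + 26766 = 26765)
1/(M + p) = 1/(26765 + 55987/2944260775) = 1/(78803139698862/2944260775) = 2944260775/78803139698862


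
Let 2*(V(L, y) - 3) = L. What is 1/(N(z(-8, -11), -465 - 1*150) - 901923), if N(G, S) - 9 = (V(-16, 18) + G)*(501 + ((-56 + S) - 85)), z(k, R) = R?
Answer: -1/897834 ≈ -1.1138e-6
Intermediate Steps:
V(L, y) = 3 + L/2
N(G, S) = 9 + (-5 + G)*(360 + S) (N(G, S) = 9 + ((3 + (½)*(-16)) + G)*(501 + ((-56 + S) - 85)) = 9 + ((3 - 8) + G)*(501 + (-141 + S)) = 9 + (-5 + G)*(360 + S))
1/(N(z(-8, -11), -465 - 1*150) - 901923) = 1/((-1791 - 5*(-465 - 1*150) + 360*(-11) - 11*(-465 - 1*150)) - 901923) = 1/((-1791 - 5*(-465 - 150) - 3960 - 11*(-465 - 150)) - 901923) = 1/((-1791 - 5*(-615) - 3960 - 11*(-615)) - 901923) = 1/((-1791 + 3075 - 3960 + 6765) - 901923) = 1/(4089 - 901923) = 1/(-897834) = -1/897834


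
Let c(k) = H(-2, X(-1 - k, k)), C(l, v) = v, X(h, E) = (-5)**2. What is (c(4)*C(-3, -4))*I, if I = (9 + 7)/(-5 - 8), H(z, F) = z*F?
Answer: -3200/13 ≈ -246.15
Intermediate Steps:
X(h, E) = 25
H(z, F) = F*z
c(k) = -50 (c(k) = 25*(-2) = -50)
I = -16/13 (I = 16/(-13) = 16*(-1/13) = -16/13 ≈ -1.2308)
(c(4)*C(-3, -4))*I = -50*(-4)*(-16/13) = 200*(-16/13) = -3200/13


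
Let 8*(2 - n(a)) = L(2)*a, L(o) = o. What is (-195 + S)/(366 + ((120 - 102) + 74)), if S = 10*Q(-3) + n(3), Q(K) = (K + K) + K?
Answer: -1135/1832 ≈ -0.61954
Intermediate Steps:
n(a) = 2 - a/4
Q(K) = 3*K (Q(K) = 2*K + K = 3*K)
S = -355/4 (S = 10*(3*(-3)) + (2 - ¼*3) = 10*(-9) + (2 - ¾) = -90 + 5/4 = -355/4 ≈ -88.750)
(-195 + S)/(366 + ((120 - 102) + 74)) = (-195 - 355/4)/(366 + ((120 - 102) + 74)) = -1135/(4*(366 + (18 + 74))) = -1135/(4*(366 + 92)) = -1135/4/458 = -1135/4*1/458 = -1135/1832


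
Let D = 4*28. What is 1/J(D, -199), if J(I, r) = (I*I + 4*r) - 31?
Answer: 1/11717 ≈ 8.5346e-5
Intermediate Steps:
D = 112
J(I, r) = -31 + I² + 4*r (J(I, r) = (I² + 4*r) - 31 = -31 + I² + 4*r)
1/J(D, -199) = 1/(-31 + 112² + 4*(-199)) = 1/(-31 + 12544 - 796) = 1/11717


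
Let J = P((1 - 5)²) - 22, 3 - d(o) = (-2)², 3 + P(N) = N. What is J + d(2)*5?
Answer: -14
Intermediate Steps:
P(N) = -3 + N
d(o) = -1 (d(o) = 3 - 1*(-2)² = 3 - 1*4 = 3 - 4 = -1)
J = -9 (J = (-3 + (1 - 5)²) - 22 = (-3 + (-4)²) - 22 = (-3 + 16) - 22 = 13 - 22 = -9)
J + d(2)*5 = -9 - 1*5 = -9 - 5 = -14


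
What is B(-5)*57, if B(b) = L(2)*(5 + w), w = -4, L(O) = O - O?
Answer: 0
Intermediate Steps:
L(O) = 0
B(b) = 0 (B(b) = 0*(5 - 4) = 0*1 = 0)
B(-5)*57 = 0*57 = 0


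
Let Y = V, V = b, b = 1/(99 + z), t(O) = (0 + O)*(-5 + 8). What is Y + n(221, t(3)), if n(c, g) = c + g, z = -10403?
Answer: 2369919/10304 ≈ 230.00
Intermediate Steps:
t(O) = 3*O (t(O) = O*3 = 3*O)
b = -1/10304 (b = 1/(99 - 10403) = 1/(-10304) = -1/10304 ≈ -9.7050e-5)
V = -1/10304 ≈ -9.7050e-5
Y = -1/10304 ≈ -9.7050e-5
Y + n(221, t(3)) = -1/10304 + (221 + 3*3) = -1/10304 + (221 + 9) = -1/10304 + 230 = 2369919/10304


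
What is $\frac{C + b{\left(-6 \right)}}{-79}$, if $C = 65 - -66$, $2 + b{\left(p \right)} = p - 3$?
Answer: $- \frac{120}{79} \approx -1.519$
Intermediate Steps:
$b{\left(p \right)} = -5 + p$ ($b{\left(p \right)} = -2 + \left(p - 3\right) = -2 + \left(-3 + p\right) = -5 + p$)
$C = 131$ ($C = 65 + 66 = 131$)
$\frac{C + b{\left(-6 \right)}}{-79} = \frac{131 - 11}{-79} = \left(131 - 11\right) \left(- \frac{1}{79}\right) = 120 \left(- \frac{1}{79}\right) = - \frac{120}{79}$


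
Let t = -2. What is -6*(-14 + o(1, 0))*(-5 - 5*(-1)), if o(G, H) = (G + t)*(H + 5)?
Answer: 0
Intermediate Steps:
o(G, H) = (-2 + G)*(5 + H) (o(G, H) = (G - 2)*(H + 5) = (-2 + G)*(5 + H))
-6*(-14 + o(1, 0))*(-5 - 5*(-1)) = -6*(-14 + (-10 - 2*0 + 5*1 + 1*0))*(-5 - 5*(-1)) = -6*(-14 + (-10 + 0 + 5 + 0))*(-5 + 5) = -6*(-14 - 5)*0 = -(-114)*0 = -6*0 = 0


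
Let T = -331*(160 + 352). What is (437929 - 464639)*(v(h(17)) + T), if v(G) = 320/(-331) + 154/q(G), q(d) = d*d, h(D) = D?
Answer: 433010862527340/95659 ≈ 4.5266e+9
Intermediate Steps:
T = -169472 (T = -331*512 = -169472)
q(d) = d²
v(G) = -320/331 + 154/G² (v(G) = 320/(-331) + 154/(G²) = 320*(-1/331) + 154/G² = -320/331 + 154/G²)
(437929 - 464639)*(v(h(17)) + T) = (437929 - 464639)*((-320/331 + 154/17²) - 169472) = -26710*((-320/331 + 154*(1/289)) - 169472) = -26710*((-320/331 + 154/289) - 169472) = -26710*(-41506/95659 - 169472) = -26710*(-16211563554/95659) = 433010862527340/95659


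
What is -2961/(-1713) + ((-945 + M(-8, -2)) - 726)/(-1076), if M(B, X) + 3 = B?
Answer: 1011217/307198 ≈ 3.2917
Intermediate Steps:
M(B, X) = -3 + B
-2961/(-1713) + ((-945 + M(-8, -2)) - 726)/(-1076) = -2961/(-1713) + ((-945 + (-3 - 8)) - 726)/(-1076) = -2961*(-1/1713) + ((-945 - 11) - 726)*(-1/1076) = 987/571 + (-956 - 726)*(-1/1076) = 987/571 - 1682*(-1/1076) = 987/571 + 841/538 = 1011217/307198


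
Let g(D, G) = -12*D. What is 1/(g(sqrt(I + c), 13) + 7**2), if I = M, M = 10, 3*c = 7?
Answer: 49/625 + 4*sqrt(111)/625 ≈ 0.14583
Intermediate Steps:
c = 7/3 (c = (1/3)*7 = 7/3 ≈ 2.3333)
I = 10
1/(g(sqrt(I + c), 13) + 7**2) = 1/(-12*sqrt(10 + 7/3) + 7**2) = 1/(-4*sqrt(111) + 49) = 1/(49 - 4*sqrt(111))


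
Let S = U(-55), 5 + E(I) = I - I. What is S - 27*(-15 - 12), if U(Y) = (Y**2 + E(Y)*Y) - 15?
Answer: 4014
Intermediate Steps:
E(I) = -5 (E(I) = -5 + (I - I) = -5 + 0 = -5)
U(Y) = -15 + Y**2 - 5*Y (U(Y) = (Y**2 - 5*Y) - 15 = -15 + Y**2 - 5*Y)
S = 3285 (S = -15 + (-55)**2 - 5*(-55) = -15 + 3025 + 275 = 3285)
S - 27*(-15 - 12) = 3285 - 27*(-15 - 12) = 3285 - 27*(-27) = 3285 - 1*(-729) = 3285 + 729 = 4014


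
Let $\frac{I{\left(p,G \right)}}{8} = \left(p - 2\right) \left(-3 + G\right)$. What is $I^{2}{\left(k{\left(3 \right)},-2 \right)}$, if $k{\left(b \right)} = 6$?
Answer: $25600$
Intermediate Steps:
$I{\left(p,G \right)} = 8 \left(-3 + G\right) \left(-2 + p\right)$ ($I{\left(p,G \right)} = 8 \left(p - 2\right) \left(-3 + G\right) = 8 \left(-2 + p\right) \left(-3 + G\right) = 8 \left(-3 + G\right) \left(-2 + p\right)$)
$I^{2}{\left(k{\left(3 \right)},-2 \right)} = \left(48 - 144 - -32 + 8 \left(-2\right) 6\right)^{2} = \left(48 - 144 + 32 - 96\right)^{2} = \left(-160\right)^{2} = 25600$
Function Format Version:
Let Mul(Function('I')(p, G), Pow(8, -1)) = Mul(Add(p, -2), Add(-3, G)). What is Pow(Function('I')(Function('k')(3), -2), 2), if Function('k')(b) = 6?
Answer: 25600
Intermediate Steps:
Function('I')(p, G) = Mul(8, Add(-3, G), Add(-2, p)) (Function('I')(p, G) = Mul(8, Mul(Add(p, -2), Add(-3, G))) = Mul(8, Mul(Add(-2, p), Add(-3, G))) = Mul(8, Mul(Add(-3, G), Add(-2, p))) = Mul(8, Add(-3, G), Add(-2, p)))
Pow(Function('I')(Function('k')(3), -2), 2) = Pow(Add(48, Mul(-24, 6), Mul(-16, -2), Mul(8, -2, 6)), 2) = Pow(Add(48, -144, 32, -96), 2) = Pow(-160, 2) = 25600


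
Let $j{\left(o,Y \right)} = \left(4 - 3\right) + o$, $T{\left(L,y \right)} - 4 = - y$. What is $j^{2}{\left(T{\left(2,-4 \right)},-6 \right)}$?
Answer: $81$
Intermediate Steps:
$T{\left(L,y \right)} = 4 - y$
$j{\left(o,Y \right)} = 1 + o$
$j^{2}{\left(T{\left(2,-4 \right)},-6 \right)} = \left(1 + \left(4 - -4\right)\right)^{2} = \left(1 + \left(4 + 4\right)\right)^{2} = \left(1 + 8\right)^{2} = 9^{2} = 81$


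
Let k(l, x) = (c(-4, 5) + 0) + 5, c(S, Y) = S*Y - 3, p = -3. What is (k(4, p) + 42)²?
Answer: 576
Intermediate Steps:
c(S, Y) = -3 + S*Y
k(l, x) = -18 (k(l, x) = ((-3 - 4*5) + 0) + 5 = ((-3 - 20) + 0) + 5 = (-23 + 0) + 5 = -23 + 5 = -18)
(k(4, p) + 42)² = (-18 + 42)² = 24² = 576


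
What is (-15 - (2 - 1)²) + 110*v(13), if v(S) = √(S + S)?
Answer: -16 + 110*√26 ≈ 544.89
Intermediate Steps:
v(S) = √2*√S (v(S) = √(2*S) = √2*√S)
(-15 - (2 - 1)²) + 110*v(13) = (-15 - (2 - 1)²) + 110*(√2*√13) = (-15 - 1*1²) + 110*√26 = (-15 - 1*1) + 110*√26 = (-15 - 1) + 110*√26 = -16 + 110*√26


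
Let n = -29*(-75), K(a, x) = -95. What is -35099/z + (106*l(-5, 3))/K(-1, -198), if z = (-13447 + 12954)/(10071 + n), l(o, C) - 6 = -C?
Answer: 40832966856/46835 ≈ 8.7185e+5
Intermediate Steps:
l(o, C) = 6 - C
n = 2175
z = -493/12246 (z = (-13447 + 12954)/(10071 + 2175) = -493/12246 ≈ -0.040258)
-35099/z + (106*l(-5, 3))/K(-1, -198) = -35099/(-493/12246) + (106*(6 - 1*3))/(-95) = -35099*(-12246/493) + (106*(6 - 3))*(-1/95) = 429822354/493 + (106*3)*(-1/95) = 429822354/493 + 318*(-1/95) = 429822354/493 - 318/95 = 40832966856/46835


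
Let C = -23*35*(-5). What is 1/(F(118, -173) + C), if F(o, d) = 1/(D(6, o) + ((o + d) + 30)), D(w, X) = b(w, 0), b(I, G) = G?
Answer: 25/100624 ≈ 0.00024845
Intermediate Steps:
D(w, X) = 0
F(o, d) = 1/(30 + d + o) (F(o, d) = 1/(0 + ((o + d) + 30)) = 1/(0 + ((d + o) + 30)) = 1/(0 + (30 + d + o)) = 1/(30 + d + o))
C = 4025 (C = -805*(-5) = 4025)
1/(F(118, -173) + C) = 1/(1/(30 - 173 + 118) + 4025) = 1/(1/(-25) + 4025) = 1/(-1/25 + 4025) = 1/(100624/25) = 25/100624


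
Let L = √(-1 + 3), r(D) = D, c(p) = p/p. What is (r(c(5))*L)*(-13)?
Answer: -13*√2 ≈ -18.385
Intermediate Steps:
c(p) = 1
L = √2 ≈ 1.4142
(r(c(5))*L)*(-13) = (1*√2)*(-13) = √2*(-13) = -13*√2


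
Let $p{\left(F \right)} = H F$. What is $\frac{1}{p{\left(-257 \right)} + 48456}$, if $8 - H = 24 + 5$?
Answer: $\frac{1}{53853} \approx 1.8569 \cdot 10^{-5}$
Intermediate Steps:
$H = -21$ ($H = 8 - \left(24 + 5\right) = 8 - 29 = -21$)
$p{\left(F \right)} = - 21 F$
$\frac{1}{p{\left(-257 \right)} + 48456} = \frac{1}{\left(-21\right) \left(-257\right) + 48456} = \frac{1}{5397 + 48456} = \frac{1}{53853}$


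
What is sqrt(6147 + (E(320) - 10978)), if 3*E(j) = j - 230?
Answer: I*sqrt(4801) ≈ 69.289*I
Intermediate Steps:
E(j) = -230/3 + j/3 (E(j) = (j - 230)/3 = (-230 + j)/3 = -230/3 + j/3)
sqrt(6147 + (E(320) - 10978)) = sqrt(6147 + ((-230/3 + (1/3)*320) - 10978)) = sqrt(6147 + ((-230/3 + 320/3) - 10978)) = sqrt(6147 + (30 - 10978)) = sqrt(6147 - 10948) = sqrt(-4801) = I*sqrt(4801)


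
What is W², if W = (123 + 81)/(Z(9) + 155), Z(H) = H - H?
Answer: 41616/24025 ≈ 1.7322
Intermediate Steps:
Z(H) = 0
W = 204/155 (W = (123 + 81)/(0 + 155) = 204/155 ≈ 1.3161)
W² = (204/155)² = 41616/24025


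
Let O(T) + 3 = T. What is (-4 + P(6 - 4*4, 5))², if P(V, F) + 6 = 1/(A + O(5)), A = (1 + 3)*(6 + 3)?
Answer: 143641/1444 ≈ 99.474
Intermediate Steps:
A = 36 (A = 4*9 = 36)
O(T) = -3 + T
P(V, F) = -227/38 (P(V, F) = -6 + 1/(36 + (-3 + 5)) = -6 + 1/(36 + 2) = -6 + 1/38 = -227/38)
(-4 + P(6 - 4*4, 5))² = (-4 - 227/38)² = (-379/38)² = 143641/1444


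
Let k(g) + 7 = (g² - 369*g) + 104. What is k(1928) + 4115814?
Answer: 7121663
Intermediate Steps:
k(g) = 97 + g² - 369*g (k(g) = -7 + ((g² - 369*g) + 104) = -7 + (104 + g² - 369*g) = 97 + g² - 369*g)
k(1928) + 4115814 = (97 + 1928² - 369*1928) + 4115814 = (97 + 3717184 - 711432) + 4115814 = 3005849 + 4115814 = 7121663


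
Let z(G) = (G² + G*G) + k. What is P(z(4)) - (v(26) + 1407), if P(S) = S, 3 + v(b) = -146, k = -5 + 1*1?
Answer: -1230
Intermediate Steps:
k = -4 (k = -5 + 1 = -4)
v(b) = -149 (v(b) = -3 - 146 = -149)
z(G) = -4 + 2*G² (z(G) = (G² + G*G) - 4 = (G² + G²) - 4 = 2*G² - 4 = -4 + 2*G²)
P(z(4)) - (v(26) + 1407) = (-4 + 2*4²) - (-149 + 1407) = (-4 + 2*16) - 1*1258 = (-4 + 32) - 1258 = 28 - 1258 = -1230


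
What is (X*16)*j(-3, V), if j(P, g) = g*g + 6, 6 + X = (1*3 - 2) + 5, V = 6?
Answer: 0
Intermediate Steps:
X = 0 (X = -6 + ((1*3 - 2) + 5) = -6 + ((3 - 2) + 5) = -6 + (1 + 5) = -6 + 6 = 0)
j(P, g) = 6 + g**2 (j(P, g) = g**2 + 6 = 6 + g**2)
(X*16)*j(-3, V) = (0*16)*(6 + 6**2) = 0*(6 + 36) = 0*42 = 0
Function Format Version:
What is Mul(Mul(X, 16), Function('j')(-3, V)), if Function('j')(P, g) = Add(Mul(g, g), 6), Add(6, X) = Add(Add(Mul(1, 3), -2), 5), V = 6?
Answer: 0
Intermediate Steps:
X = 0 (X = Add(-6, Add(Add(Mul(1, 3), -2), 5)) = Add(-6, Add(Add(3, -2), 5)) = Add(-6, Add(1, 5)) = Add(-6, 6) = 0)
Function('j')(P, g) = Add(6, Pow(g, 2)) (Function('j')(P, g) = Add(Pow(g, 2), 6) = Add(6, Pow(g, 2)))
Mul(Mul(X, 16), Function('j')(-3, V)) = Mul(Mul(0, 16), Add(6, Pow(6, 2))) = Mul(0, Add(6, 36)) = Mul(0, 42) = 0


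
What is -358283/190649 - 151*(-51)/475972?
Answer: -169064488127/90743585828 ≈ -1.8631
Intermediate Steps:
-358283/190649 - 151*(-51)/475972 = -358283*1/190649 + 7701*(1/475972) = -358283/190649 + 7701/475972 = -169064488127/90743585828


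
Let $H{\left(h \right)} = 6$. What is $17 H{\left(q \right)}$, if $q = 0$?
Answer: $102$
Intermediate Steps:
$17 H{\left(q \right)} = 17 \cdot 6 = 102$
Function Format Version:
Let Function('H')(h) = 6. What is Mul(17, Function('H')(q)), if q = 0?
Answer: 102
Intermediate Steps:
Mul(17, Function('H')(q)) = Mul(17, 6) = 102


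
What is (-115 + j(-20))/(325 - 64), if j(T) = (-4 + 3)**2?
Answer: -38/87 ≈ -0.43678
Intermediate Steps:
j(T) = 1 (j(T) = (-1)**2 = 1)
(-115 + j(-20))/(325 - 64) = (-115 + 1)/(325 - 64) = -114/261 = -114*1/261 = -38/87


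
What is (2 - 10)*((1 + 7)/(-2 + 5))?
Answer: -64/3 ≈ -21.333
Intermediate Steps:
(2 - 10)*((1 + 7)/(-2 + 5)) = -64/3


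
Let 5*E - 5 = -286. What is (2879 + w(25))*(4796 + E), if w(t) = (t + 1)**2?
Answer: 16849989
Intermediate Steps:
E = -281/5 (E = 1 + (1/5)*(-286) = 1 - 286/5 = -281/5 ≈ -56.200)
w(t) = (1 + t)**2
(2879 + w(25))*(4796 + E) = (2879 + (1 + 25)**2)*(4796 - 281/5) = (2879 + 26**2)*(23699/5) = (2879 + 676)*(23699/5) = 3555*(23699/5) = 16849989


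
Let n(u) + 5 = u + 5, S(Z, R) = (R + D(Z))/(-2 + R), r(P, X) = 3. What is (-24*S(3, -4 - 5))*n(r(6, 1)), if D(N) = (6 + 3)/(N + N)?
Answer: -540/11 ≈ -49.091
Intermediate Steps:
D(N) = 9/(2*N) (D(N) = 9/((2*N)) = 9*(1/(2*N)) = 9/(2*N))
S(Z, R) = (R + 9/(2*Z))/(-2 + R)
n(u) = u (n(u) = -5 + (u + 5) = -5 + (5 + u) = u)
(-24*S(3, -4 - 5))*n(r(6, 1)) = -24*(9/2 + (-4 - 5)*3)/(3*(-2 + (-4 - 5)))*3 = -8*(9/2 - 9*3)/(-2 - 9)*3 = -8*(9/2 - 27)/(-11)*3 = -8*(-1)*(-45)/(11*2)*3 = -24*15/22*3 = -180/11*3 = -540/11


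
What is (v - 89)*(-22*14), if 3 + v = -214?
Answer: 94248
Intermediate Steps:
v = -217 (v = -3 - 214 = -217)
(v - 89)*(-22*14) = (-217 - 89)*(-22*14) = -306*(-308) = 94248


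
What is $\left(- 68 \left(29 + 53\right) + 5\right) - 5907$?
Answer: $-11478$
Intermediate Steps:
$\left(- 68 \left(29 + 53\right) + 5\right) - 5907 = \left(\left(-68\right) 82 + 5\right) - 5907 = \left(-5576 + 5\right) - 5907 = -5571 - 5907 = -11478$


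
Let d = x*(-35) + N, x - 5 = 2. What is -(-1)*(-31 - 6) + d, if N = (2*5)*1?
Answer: -272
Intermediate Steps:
N = 10 (N = 10*1 = 10)
x = 7 (x = 5 + 2 = 7)
d = -235 (d = 7*(-35) + 10 = -245 + 10 = -235)
-(-1)*(-31 - 6) + d = -(-1)*(-31 - 6) - 235 = -(-1)*(-37) - 235 = -1*37 - 235 = -37 - 235 = -272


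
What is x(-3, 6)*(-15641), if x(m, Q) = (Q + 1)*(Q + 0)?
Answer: -656922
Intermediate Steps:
x(m, Q) = Q*(1 + Q) (x(m, Q) = (1 + Q)*Q = Q*(1 + Q))
x(-3, 6)*(-15641) = (6*(1 + 6))*(-15641) = (6*7)*(-15641) = 42*(-15641) = -656922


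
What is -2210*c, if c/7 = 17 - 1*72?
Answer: 850850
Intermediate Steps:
c = -385 (c = 7*(17 - 1*72) = 7*(17 - 72) = 7*(-55) = -385)
-2210*c = -2210*(-385) = 850850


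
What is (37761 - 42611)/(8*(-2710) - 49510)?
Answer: 485/7119 ≈ 0.068128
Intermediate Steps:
(37761 - 42611)/(8*(-2710) - 49510) = -4850/(-21680 - 49510) = -4850/(-71190) = -4850*(-1/71190) = 485/7119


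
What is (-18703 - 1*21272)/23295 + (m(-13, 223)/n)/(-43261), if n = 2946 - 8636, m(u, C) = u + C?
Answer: -65600298872/38227885477 ≈ -1.7160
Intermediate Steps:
m(u, C) = C + u
n = -5690
(-18703 - 1*21272)/23295 + (m(-13, 223)/n)/(-43261) = (-18703 - 1*21272)/23295 + ((223 - 13)/(-5690))/(-43261) = (-18703 - 21272)*(1/23295) + (210*(-1/5690))*(-1/43261) = -39975*1/23295 - 21/569*(-1/43261) = -2665/1553 + 21/24615509 = -65600298872/38227885477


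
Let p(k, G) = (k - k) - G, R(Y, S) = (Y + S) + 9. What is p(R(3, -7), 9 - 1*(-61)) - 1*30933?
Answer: -31003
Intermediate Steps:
R(Y, S) = 9 + S + Y (R(Y, S) = (S + Y) + 9 = 9 + S + Y)
p(k, G) = -G (p(k, G) = 0 - G = -G)
p(R(3, -7), 9 - 1*(-61)) - 1*30933 = -(9 - 1*(-61)) - 1*30933 = -(9 + 61) - 30933 = -1*70 - 30933 = -70 - 30933 = -31003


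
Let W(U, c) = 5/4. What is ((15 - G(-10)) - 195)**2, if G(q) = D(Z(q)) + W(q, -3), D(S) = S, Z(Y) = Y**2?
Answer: 1265625/16 ≈ 79102.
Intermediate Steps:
W(U, c) = 5/4 (W(U, c) = 5*(1/4) = 5/4)
G(q) = 5/4 + q**2 (G(q) = q**2 + 5/4 = 5/4 + q**2)
((15 - G(-10)) - 195)**2 = ((15 - (5/4 + (-10)**2)) - 195)**2 = ((15 - (5/4 + 100)) - 195)**2 = ((15 - 1*405/4) - 195)**2 = ((15 - 405/4) - 195)**2 = (-345/4 - 195)**2 = (-1125/4)**2 = 1265625/16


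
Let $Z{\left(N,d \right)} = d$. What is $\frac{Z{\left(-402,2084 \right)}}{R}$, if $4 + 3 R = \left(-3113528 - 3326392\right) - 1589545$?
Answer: $- \frac{6252}{8029469} \approx -0.00077863$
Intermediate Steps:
$R = - \frac{8029469}{3}$ ($R = - \frac{4}{3} + \frac{\left(-3113528 - 3326392\right) - 1589545}{3} = - \frac{4}{3} + \frac{-6439920 - 1589545}{3} = - \frac{4}{3} + \frac{1}{3} \left(-8029465\right) = - \frac{4}{3} - \frac{8029465}{3} = - \frac{8029469}{3} \approx -2.6765 \cdot 10^{6}$)
$\frac{Z{\left(-402,2084 \right)}}{R} = \frac{2084}{- \frac{8029469}{3}} = 2084 \left(- \frac{3}{8029469}\right) = - \frac{6252}{8029469}$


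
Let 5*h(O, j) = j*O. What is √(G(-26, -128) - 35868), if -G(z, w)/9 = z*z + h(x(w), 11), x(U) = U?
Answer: 4*I*√61590/5 ≈ 198.54*I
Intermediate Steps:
h(O, j) = O*j/5 (h(O, j) = (j*O)/5 = (O*j)/5 = O*j/5)
G(z, w) = -9*z² - 99*w/5 (G(z, w) = -9*(z*z + (⅕)*w*11) = -9*(z² + 11*w/5) = -9*z² - 99*w/5)
√(G(-26, -128) - 35868) = √((-9*(-26)² - 99/5*(-128)) - 35868) = √((-9*676 + 12672/5) - 35868) = √((-6084 + 12672/5) - 35868) = √(-17748/5 - 35868) = √(-197088/5) = 4*I*√61590/5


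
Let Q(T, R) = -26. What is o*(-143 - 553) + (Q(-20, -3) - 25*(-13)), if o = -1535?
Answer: 1068659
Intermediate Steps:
o*(-143 - 553) + (Q(-20, -3) - 25*(-13)) = -1535*(-143 - 553) + (-26 - 25*(-13)) = -1535*(-696) + (-26 + 325) = 1068360 + 299 = 1068659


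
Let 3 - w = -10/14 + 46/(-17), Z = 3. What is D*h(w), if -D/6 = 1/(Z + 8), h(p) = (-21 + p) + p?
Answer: 5826/1309 ≈ 4.4507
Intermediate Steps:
w = 764/119 (w = 3 - (-10/14 + 46/(-17)) = 3 - (-10*1/14 + 46*(-1/17)) = 3 - (-5/7 - 46/17) = 3 - 1*(-407/119) = 3 + 407/119 = 764/119 ≈ 6.4202)
h(p) = -21 + 2*p
D = -6/11 (D = -6/(3 + 8) = -6/11 ≈ -0.54545)
D*h(w) = -6*(-21 + 2*(764/119))/11 = -6*(-21 + 1528/119)/11 = -6/11*(-971/119) = 5826/1309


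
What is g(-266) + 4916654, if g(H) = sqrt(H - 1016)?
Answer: 4916654 + I*sqrt(1282) ≈ 4.9167e+6 + 35.805*I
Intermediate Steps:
g(H) = sqrt(-1016 + H)
g(-266) + 4916654 = sqrt(-1016 - 266) + 4916654 = sqrt(-1282) + 4916654 = I*sqrt(1282) + 4916654 = 4916654 + I*sqrt(1282)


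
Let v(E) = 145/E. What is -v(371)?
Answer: -145/371 ≈ -0.39084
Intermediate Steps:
-v(371) = -145/371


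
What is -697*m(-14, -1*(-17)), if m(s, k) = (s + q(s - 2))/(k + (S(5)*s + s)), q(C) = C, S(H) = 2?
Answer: -4182/5 ≈ -836.40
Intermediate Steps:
m(s, k) = (-2 + 2*s)/(k + 3*s) (m(s, k) = (s + (s - 2))/(k + (2*s + s)) = (s + (-2 + s))/(k + 3*s) = (-2 + 2*s)/(k + 3*s))
-697*m(-14, -1*(-17)) = -1394*(-1 - 14)/(-1*(-17) + 3*(-14)) = -1394*(-15)/(17 - 42) = -1394*(-15)/(-25) = -1394*(-1)*(-15)/25 = -697*6/5 = -4182/5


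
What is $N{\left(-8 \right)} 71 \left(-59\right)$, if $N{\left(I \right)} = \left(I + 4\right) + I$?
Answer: $50268$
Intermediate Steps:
$N{\left(I \right)} = 4 + 2 I$ ($N{\left(I \right)} = \left(4 + I\right) + I = 4 + 2 I$)
$N{\left(-8 \right)} 71 \left(-59\right) = \left(4 + 2 \left(-8\right)\right) 71 \left(-59\right) = \left(4 - 16\right) 71 \left(-59\right) = \left(-12\right) 71 \left(-59\right) = \left(-852\right) \left(-59\right) = 50268$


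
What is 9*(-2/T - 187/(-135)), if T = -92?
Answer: 8737/690 ≈ 12.662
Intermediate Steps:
9*(-2/T - 187/(-135)) = 9*(-2/(-92) - 187/(-135)) = 9*(-2*(-1/92) - 187*(-1/135)) = 9*(1/46 + 187/135) = 9*(8737/6210) = 8737/690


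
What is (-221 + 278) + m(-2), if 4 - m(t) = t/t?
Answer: 60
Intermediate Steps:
m(t) = 3 (m(t) = 4 - t/t = 4 - 1*1 = 4 - 1 = 3)
(-221 + 278) + m(-2) = (-221 + 278) + 3 = 57 + 3 = 60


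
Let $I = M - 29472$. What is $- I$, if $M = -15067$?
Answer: $44539$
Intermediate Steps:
$I = -44539$ ($I = -15067 - 29472 = -44539$)
$- I = \left(-1\right) \left(-44539\right) = 44539$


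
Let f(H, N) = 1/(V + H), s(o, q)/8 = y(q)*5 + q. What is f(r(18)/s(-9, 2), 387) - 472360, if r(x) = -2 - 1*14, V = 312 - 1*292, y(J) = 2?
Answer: -56210834/119 ≈ -4.7236e+5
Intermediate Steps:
V = 20 (V = 312 - 292 = 20)
r(x) = -16 (r(x) = -2 - 14 = -16)
s(o, q) = 80 + 8*q (s(o, q) = 8*(2*5 + q) = 8*(10 + q) = 80 + 8*q)
f(H, N) = 1/(20 + H)
f(r(18)/s(-9, 2), 387) - 472360 = 1/(20 - 16/(80 + 8*2)) - 472360 = 1/(20 - 16/(80 + 16)) - 472360 = 1/(20 - 16/96) - 472360 = 1/(20 - 16*1/96) - 472360 = 1/(20 - 1/6) - 472360 = 1/(119/6) - 472360 = 6/119 - 472360 = -56210834/119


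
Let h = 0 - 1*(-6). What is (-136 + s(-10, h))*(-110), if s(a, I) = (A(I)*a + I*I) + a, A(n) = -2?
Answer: 9900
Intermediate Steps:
h = 6 (h = 0 + 6 = 6)
s(a, I) = I**2 - a (s(a, I) = (-2*a + I*I) + a = (-2*a + I**2) + a = (I**2 - 2*a) + a = I**2 - a)
(-136 + s(-10, h))*(-110) = (-136 + (6**2 - 1*(-10)))*(-110) = (-136 + (36 + 10))*(-110) = (-136 + 46)*(-110) = -90*(-110) = 9900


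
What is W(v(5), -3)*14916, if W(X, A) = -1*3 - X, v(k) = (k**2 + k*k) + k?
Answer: -865128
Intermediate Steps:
v(k) = k + 2*k**2 (v(k) = (k**2 + k**2) + k = 2*k**2 + k = k + 2*k**2)
W(X, A) = -3 - X
W(v(5), -3)*14916 = (-3 - 5*(1 + 2*5))*14916 = (-3 - 5*(1 + 10))*14916 = (-3 - 5*11)*14916 = (-3 - 1*55)*14916 = (-3 - 55)*14916 = -58*14916 = -865128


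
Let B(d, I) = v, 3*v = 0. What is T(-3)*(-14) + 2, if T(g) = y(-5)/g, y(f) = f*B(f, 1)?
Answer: 2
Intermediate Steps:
v = 0 (v = (1/3)*0 = 0)
B(d, I) = 0
y(f) = 0 (y(f) = f*0 = 0)
T(g) = 0 (T(g) = 0/g = 0)
T(-3)*(-14) + 2 = 0*(-14) + 2 = 0 + 2 = 2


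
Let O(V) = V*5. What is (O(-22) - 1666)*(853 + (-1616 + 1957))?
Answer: -2120544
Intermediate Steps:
O(V) = 5*V
(O(-22) - 1666)*(853 + (-1616 + 1957)) = (5*(-22) - 1666)*(853 + (-1616 + 1957)) = (-110 - 1666)*(853 + 341) = -1776*1194 = -2120544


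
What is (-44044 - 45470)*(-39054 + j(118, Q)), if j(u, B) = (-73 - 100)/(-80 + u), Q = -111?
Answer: 66429458325/19 ≈ 3.4963e+9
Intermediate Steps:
j(u, B) = -173/(-80 + u)
(-44044 - 45470)*(-39054 + j(118, Q)) = (-44044 - 45470)*(-39054 - 173/(-80 + 118)) = -89514*(-39054 - 173/38) = -89514*(-1484225/38) = 66429458325/19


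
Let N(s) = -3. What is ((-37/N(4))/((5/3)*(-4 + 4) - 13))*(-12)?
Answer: 148/13 ≈ 11.385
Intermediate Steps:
((-37/N(4))/((5/3)*(-4 + 4) - 13))*(-12) = ((-37/(-3))/((5/3)*(-4 + 4) - 13))*(-12) = ((-37*(-⅓))/((5*(⅓))*0 - 13))*(-12) = ((37/3)/((5/3)*0 - 13))*(-12) = ((37/3)/(0 - 13))*(-12) = ((37/3)/(-13))*(-12) = -1/13*37/3*(-12) = -37/39*(-12) = 148/13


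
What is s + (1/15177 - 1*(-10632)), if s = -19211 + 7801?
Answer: -11807705/15177 ≈ -778.00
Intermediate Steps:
s = -11410
s + (1/15177 - 1*(-10632)) = -11410 + (1/15177 - 1*(-10632)) = -11410 + (1/15177 + 10632) = -11410 + 161361865/15177 = -11807705/15177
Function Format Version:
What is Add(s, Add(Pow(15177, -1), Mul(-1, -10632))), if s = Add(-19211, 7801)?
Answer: Rational(-11807705, 15177) ≈ -778.00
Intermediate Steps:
s = -11410
Add(s, Add(Pow(15177, -1), Mul(-1, -10632))) = Add(-11410, Add(Pow(15177, -1), Mul(-1, -10632))) = Add(-11410, Add(Rational(1, 15177), 10632)) = Add(-11410, Rational(161361865, 15177)) = Rational(-11807705, 15177)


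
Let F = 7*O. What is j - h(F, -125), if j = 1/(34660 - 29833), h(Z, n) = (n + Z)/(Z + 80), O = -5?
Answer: 51491/14481 ≈ 3.5558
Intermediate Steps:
F = -35 (F = 7*(-5) = -35)
h(Z, n) = (Z + n)/(80 + Z)
j = 1/4827 ≈ 0.00020717
j - h(F, -125) = 1/4827 - (-35 - 125)/(80 - 35) = 1/4827 - (-160)/45 = 1/4827 - 1*(-32/9) = 1/4827 + 32/9 = 51491/14481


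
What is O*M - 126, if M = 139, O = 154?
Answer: 21280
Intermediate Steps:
O*M - 126 = 154*139 - 126 = 21406 - 126 = 21280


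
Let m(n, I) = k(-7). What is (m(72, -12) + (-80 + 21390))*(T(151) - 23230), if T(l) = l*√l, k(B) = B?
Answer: -494868690 + 3216753*√151 ≈ -4.5534e+8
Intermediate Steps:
m(n, I) = -7
T(l) = l^(3/2)
(m(72, -12) + (-80 + 21390))*(T(151) - 23230) = (-7 + (-80 + 21390))*(151^(3/2) - 23230) = (-7 + 21310)*(151*√151 - 23230) = 21303*(-23230 + 151*√151) = -494868690 + 3216753*√151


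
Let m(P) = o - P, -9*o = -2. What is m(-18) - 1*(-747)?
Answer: 6887/9 ≈ 765.22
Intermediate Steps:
o = 2/9 (o = -⅑*(-2) = 2/9 ≈ 0.22222)
m(P) = 2/9 - P
m(-18) - 1*(-747) = (2/9 - 1*(-18)) - 1*(-747) = (2/9 + 18) + 747 = 164/9 + 747 = 6887/9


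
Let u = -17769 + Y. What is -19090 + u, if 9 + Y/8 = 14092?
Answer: 75805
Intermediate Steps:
Y = 112664 (Y = -72 + 8*14092 = -72 + 112736 = 112664)
u = 94895 (u = -17769 + 112664 = 94895)
-19090 + u = -19090 + 94895 = 75805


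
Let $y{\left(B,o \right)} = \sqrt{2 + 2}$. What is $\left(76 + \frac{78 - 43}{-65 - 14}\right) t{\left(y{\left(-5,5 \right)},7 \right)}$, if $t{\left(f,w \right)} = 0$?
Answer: $0$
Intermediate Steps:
$y{\left(B,o \right)} = 2$ ($y{\left(B,o \right)} = \sqrt{4} = 2$)
$\left(76 + \frac{78 - 43}{-65 - 14}\right) t{\left(y{\left(-5,5 \right)},7 \right)} = \left(76 + \frac{78 - 43}{-65 - 14}\right) 0 = \left(76 + \frac{35}{-79}\right) 0 = \left(76 + 35 \left(- \frac{1}{79}\right)\right) 0 = \left(76 - \frac{35}{79}\right) 0 = \frac{5969}{79} \cdot 0 = 0$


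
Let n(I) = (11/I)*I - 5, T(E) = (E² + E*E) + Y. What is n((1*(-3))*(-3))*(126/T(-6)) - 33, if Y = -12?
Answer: -102/5 ≈ -20.400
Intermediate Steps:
T(E) = -12 + 2*E² (T(E) = (E² + E*E) - 12 = (E² + E²) - 12 = 2*E² - 12 = -12 + 2*E²)
n(I) = 6 (n(I) = 11 - 5 = 6)
n((1*(-3))*(-3))*(126/T(-6)) - 33 = 6*(126/(-12 + 2*(-6)²)) - 33 = 6*(126/(-12 + 2*36)) - 33 = 6*(126/(-12 + 72)) - 33 = 6*(126/60) - 33 = 6*(126*(1/60)) - 33 = 6*(21/10) - 33 = 63/5 - 33 = -102/5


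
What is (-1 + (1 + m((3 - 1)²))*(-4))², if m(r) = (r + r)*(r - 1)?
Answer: 10201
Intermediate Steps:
m(r) = 2*r*(-1 + r) (m(r) = (2*r)*(-1 + r) = 2*r*(-1 + r))
(-1 + (1 + m((3 - 1)²))*(-4))² = (-1 + (1 + 2*(3 - 1)²*(-1 + (3 - 1)²))*(-4))² = (-1 + (1 + 2*2²*(-1 + 2²))*(-4))² = (-1 + (1 + 2*4*(-1 + 4))*(-4))² = (-1 + (1 + 2*4*3)*(-4))² = (-1 + (1 + 24)*(-4))² = (-1 + 25*(-4))² = (-1 - 100)² = (-101)² = 10201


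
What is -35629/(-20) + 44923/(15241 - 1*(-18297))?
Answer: 597911931/335380 ≈ 1782.8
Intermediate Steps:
-35629/(-20) + 44923/(15241 - 1*(-18297)) = -35629*(-1/20) + 44923/(15241 + 18297) = 35629/20 + 44923/33538 = 597911931/335380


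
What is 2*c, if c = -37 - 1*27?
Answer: -128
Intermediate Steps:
c = -64 (c = -37 - 27 = -64)
2*c = 2*(-64) = -128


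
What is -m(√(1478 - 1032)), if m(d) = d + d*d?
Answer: -446 - √446 ≈ -467.12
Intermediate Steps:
m(d) = d + d²
-m(√(1478 - 1032)) = -√(1478 - 1032)*(1 + √(1478 - 1032)) = -√446*(1 + √446)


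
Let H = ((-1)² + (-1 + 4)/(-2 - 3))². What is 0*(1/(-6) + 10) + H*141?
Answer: 564/25 ≈ 22.560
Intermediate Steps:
H = 4/25 (H = (1 + 3/(-5))² = (1 + 3*(-⅕))² = (1 - ⅗)² = (⅖)² = 4/25 ≈ 0.16000)
0*(1/(-6) + 10) + H*141 = 0*(1/(-6) + 10) + (4/25)*141 = 0*(-⅙ + 10) + 564/25 = 0*(59/6) + 564/25 = 0 + 564/25 = 564/25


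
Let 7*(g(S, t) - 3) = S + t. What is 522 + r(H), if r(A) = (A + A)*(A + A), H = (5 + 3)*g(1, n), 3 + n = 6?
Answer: 185578/49 ≈ 3787.3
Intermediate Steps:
n = 3 (n = -3 + 6 = 3)
g(S, t) = 3 + S/7 + t/7 (g(S, t) = 3 + (S + t)/7 = 3 + (S/7 + t/7) = 3 + S/7 + t/7)
H = 200/7 (H = (5 + 3)*(3 + (⅐)*1 + (⅐)*3) = 8*(3 + ⅐ + 3/7) = 8*(25/7) = 200/7 ≈ 28.571)
r(A) = 4*A² (r(A) = (2*A)*(2*A) = 4*A²)
522 + r(H) = 522 + 4*(200/7)² = 522 + 4*(40000/49) = 522 + 160000/49 = 185578/49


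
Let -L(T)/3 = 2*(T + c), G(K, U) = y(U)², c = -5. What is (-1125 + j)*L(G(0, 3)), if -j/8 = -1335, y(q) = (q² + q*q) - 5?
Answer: -9402120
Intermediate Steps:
y(q) = -5 + 2*q² (y(q) = (q² + q²) - 5 = 2*q² - 5 = -5 + 2*q²)
j = 10680 (j = -8*(-1335) = 10680)
G(K, U) = (-5 + 2*U²)²
L(T) = 30 - 6*T (L(T) = -6*(T - 5) = -6*(-5 + T) = -3*(-10 + 2*T) = 30 - 6*T)
(-1125 + j)*L(G(0, 3)) = (-1125 + 10680)*(30 - 6*(-5 + 2*3²)²) = 9555*(30 - 6*(-5 + 2*9)²) = 9555*(30 - 6*(-5 + 18)²) = 9555*(30 - 6*13²) = 9555*(30 - 6*169) = 9555*(30 - 1014) = 9555*(-984) = -9402120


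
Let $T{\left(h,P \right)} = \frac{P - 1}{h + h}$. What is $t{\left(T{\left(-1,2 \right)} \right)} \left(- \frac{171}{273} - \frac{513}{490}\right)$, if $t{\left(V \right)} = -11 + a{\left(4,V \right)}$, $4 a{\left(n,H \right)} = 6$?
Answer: $\frac{202521}{12740} \approx 15.896$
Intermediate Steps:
$a{\left(n,H \right)} = \frac{3}{2}$ ($a{\left(n,H \right)} = \frac{1}{4} \cdot 6 = \frac{3}{2}$)
$T{\left(h,P \right)} = \frac{-1 + P}{2 h}$
$t{\left(V \right)} = - \frac{19}{2}$ ($t{\left(V \right)} = -11 + \frac{3}{2} = - \frac{19}{2}$)
$t{\left(T{\left(-1,2 \right)} \right)} \left(- \frac{171}{273} - \frac{513}{490}\right) = - \frac{19 \left(- \frac{171}{273} - \frac{513}{490}\right)}{2} = - \frac{19 \left(\left(-171\right) \frac{1}{273} - \frac{513}{490}\right)}{2} = - \frac{19 \left(- \frac{57}{91} - \frac{513}{490}\right)}{2} = \left(- \frac{19}{2}\right) \left(- \frac{10659}{6370}\right) = \frac{202521}{12740}$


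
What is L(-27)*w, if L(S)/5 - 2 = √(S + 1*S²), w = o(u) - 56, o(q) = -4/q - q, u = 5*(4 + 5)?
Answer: -9098/9 - 4549*√78/3 ≈ -14403.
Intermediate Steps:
u = 45 (u = 5*9 = 45)
o(q) = -q - 4/q
w = -4549/45 (w = (-1*45 - 4/45) - 56 = (-45 - 4*1/45) - 56 = (-45 - 4/45) - 56 = -2029/45 - 56 = -4549/45 ≈ -101.09)
L(S) = 10 + 5*√(S + S²) (L(S) = 10 + 5*√(S + 1*S²) = 10 + 5*√(S + S²))
L(-27)*w = (10 + 5*√(-27*(1 - 27)))*(-4549/45) = (10 + 5*√(-27*(-26)))*(-4549/45) = (10 + 5*√702)*(-4549/45) = (10 + 5*(3*√78))*(-4549/45) = (10 + 15*√78)*(-4549/45) = -9098/9 - 4549*√78/3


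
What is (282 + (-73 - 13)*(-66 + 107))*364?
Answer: -1180816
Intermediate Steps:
(282 + (-73 - 13)*(-66 + 107))*364 = (282 - 86*41)*364 = (282 - 3526)*364 = -3244*364 = -1180816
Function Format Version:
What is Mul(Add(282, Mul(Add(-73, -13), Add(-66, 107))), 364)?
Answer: -1180816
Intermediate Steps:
Mul(Add(282, Mul(Add(-73, -13), Add(-66, 107))), 364) = Mul(Add(282, Mul(-86, 41)), 364) = Mul(Add(282, -3526), 364) = Mul(-3244, 364) = -1180816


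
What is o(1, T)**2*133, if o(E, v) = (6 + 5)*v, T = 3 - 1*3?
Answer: 0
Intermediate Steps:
T = 0 (T = 3 - 3 = 0)
o(E, v) = 11*v
o(1, T)**2*133 = (11*0)**2*133 = 0**2*133 = 0*133 = 0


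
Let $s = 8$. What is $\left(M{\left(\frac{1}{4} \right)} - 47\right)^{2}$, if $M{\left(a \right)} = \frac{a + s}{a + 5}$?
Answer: $\frac{101124}{49} \approx 2063.8$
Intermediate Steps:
$M{\left(a \right)} = \frac{8 + a}{5 + a}$ ($M{\left(a \right)} = \frac{a + 8}{a + 5} = \frac{8 + a}{5 + a}$)
$\left(M{\left(\frac{1}{4} \right)} - 47\right)^{2} = \left(\frac{8 + \frac{1}{4}}{5 + \frac{1}{4}} - 47\right)^{2} = \left(\frac{1}{\frac{21}{4}} \cdot \frac{33}{4} - 47\right)^{2} = \left(\frac{4}{21} \cdot \frac{33}{4} - 47\right)^{2} = \left(\frac{11}{7} - 47\right)^{2} = \left(- \frac{318}{7}\right)^{2} = \frac{101124}{49}$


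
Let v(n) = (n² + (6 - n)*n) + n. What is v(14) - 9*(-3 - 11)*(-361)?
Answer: -45388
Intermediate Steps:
v(n) = n + n² + n*(6 - n) (v(n) = (n² + n*(6 - n)) + n = n + n² + n*(6 - n))
v(14) - 9*(-3 - 11)*(-361) = 7*14 - 9*(-3 - 11)*(-361) = 98 - 9*(-14)*(-361) = 98 + 126*(-361) = 98 - 45486 = -45388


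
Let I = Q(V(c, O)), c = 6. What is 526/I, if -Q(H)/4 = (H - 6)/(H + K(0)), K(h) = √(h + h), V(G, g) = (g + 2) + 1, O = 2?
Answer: 1315/2 ≈ 657.50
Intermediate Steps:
V(G, g) = 3 + g (V(G, g) = (2 + g) + 1 = 3 + g)
K(h) = √2*√h (K(h) = √(2*h) = √2*√h)
Q(H) = -4*(-6 + H)/H (Q(H) = -4*(H - 6)/(H + √2*√0) = -4*(-6 + H)/(H + √2*0) = -4*(-6 + H)/(H + 0) = -4*(-6 + H)/H)
I = ⅘ (I = -4 + 24/(3 + 2) = -4 + 24/5 = ⅘ ≈ 0.80000)
526/I = 526/(⅘) = 526*(5/4) = 1315/2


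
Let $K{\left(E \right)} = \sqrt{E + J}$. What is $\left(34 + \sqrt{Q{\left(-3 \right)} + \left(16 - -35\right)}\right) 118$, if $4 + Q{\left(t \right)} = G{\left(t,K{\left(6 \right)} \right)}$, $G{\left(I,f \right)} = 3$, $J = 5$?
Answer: $4012 + 590 \sqrt{2} \approx 4846.4$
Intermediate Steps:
$K{\left(E \right)} = \sqrt{5 + E}$ ($K{\left(E \right)} = \sqrt{E + 5} = \sqrt{5 + E}$)
$Q{\left(t \right)} = -1$ ($Q{\left(t \right)} = -4 + 3 = -1$)
$\left(34 + \sqrt{Q{\left(-3 \right)} + \left(16 - -35\right)}\right) 118 = \left(34 + \sqrt{-1 + \left(16 - -35\right)}\right) 118 = \left(34 + \sqrt{-1 + \left(16 + 35\right)}\right) 118 = \left(34 + \sqrt{-1 + 51}\right) 118 = \left(34 + \sqrt{50}\right) 118 = \left(34 + 5 \sqrt{2}\right) 118 = 4012 + 590 \sqrt{2}$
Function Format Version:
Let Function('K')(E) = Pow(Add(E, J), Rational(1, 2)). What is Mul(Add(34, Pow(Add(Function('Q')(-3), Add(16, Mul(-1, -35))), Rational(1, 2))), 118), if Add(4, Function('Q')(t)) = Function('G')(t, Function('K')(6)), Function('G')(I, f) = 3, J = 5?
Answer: Add(4012, Mul(590, Pow(2, Rational(1, 2)))) ≈ 4846.4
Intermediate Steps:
Function('K')(E) = Pow(Add(5, E), Rational(1, 2)) (Function('K')(E) = Pow(Add(E, 5), Rational(1, 2)) = Pow(Add(5, E), Rational(1, 2)))
Function('Q')(t) = -1 (Function('Q')(t) = Add(-4, 3) = -1)
Mul(Add(34, Pow(Add(Function('Q')(-3), Add(16, Mul(-1, -35))), Rational(1, 2))), 118) = Mul(Add(34, Pow(Add(-1, Add(16, Mul(-1, -35))), Rational(1, 2))), 118) = Mul(Add(34, Pow(Add(-1, Add(16, 35)), Rational(1, 2))), 118) = Mul(Add(34, Pow(Add(-1, 51), Rational(1, 2))), 118) = Mul(Add(34, Pow(50, Rational(1, 2))), 118) = Mul(Add(34, Mul(5, Pow(2, Rational(1, 2)))), 118) = Add(4012, Mul(590, Pow(2, Rational(1, 2))))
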